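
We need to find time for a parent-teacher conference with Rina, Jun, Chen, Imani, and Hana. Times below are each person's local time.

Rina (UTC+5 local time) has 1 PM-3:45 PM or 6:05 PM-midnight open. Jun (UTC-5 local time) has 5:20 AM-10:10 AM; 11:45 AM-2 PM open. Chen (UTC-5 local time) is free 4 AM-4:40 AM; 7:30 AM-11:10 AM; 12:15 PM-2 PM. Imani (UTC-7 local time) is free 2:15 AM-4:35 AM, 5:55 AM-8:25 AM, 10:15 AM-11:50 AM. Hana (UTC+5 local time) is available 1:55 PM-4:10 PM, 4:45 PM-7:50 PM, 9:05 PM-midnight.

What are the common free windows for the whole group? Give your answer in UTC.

13:05-14:50, 17:15-18:50

Rina in UTC: 08:00-10:45, 13:05-19:00 (subtract 5h to convert from UTC+5).
Jun in UTC: 10:20-15:10, 16:45-19:00 (add 5h to convert from UTC-5).
Chen in UTC: 09:00-09:40, 12:30-16:10, 17:15-19:00 (add 5h to convert from UTC-5).
Imani in UTC: 09:15-11:35, 12:55-15:25, 17:15-18:50 (add 7h to convert from UTC-7).
Hana in UTC: 08:55-11:10, 11:45-14:50, 16:05-19:00 (subtract 5h to convert from UTC+5).
Rina ∩ Jun: 10:20-10:45, 13:05-15:10, 16:45-19:00.
Rina ∩ Jun ∩ Chen: 13:05-15:10, 17:15-19:00.
Rina ∩ Jun ∩ Chen ∩ Imani: 13:05-15:10, 17:15-18:50.
Rina ∩ Jun ∩ Chen ∩ Imani ∩ Hana: 13:05-14:50, 17:15-18:50.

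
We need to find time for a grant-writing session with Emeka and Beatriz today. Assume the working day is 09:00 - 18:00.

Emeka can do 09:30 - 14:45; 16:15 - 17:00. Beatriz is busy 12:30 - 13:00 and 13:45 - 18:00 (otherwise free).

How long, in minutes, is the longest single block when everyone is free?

Emeka free: 09:30-14:45, 16:15-17:00.
Beatriz free: 09:00-12:30, 13:00-13:45 (invert busy blocks within the working day).
Emeka ∩ Beatriz: 09:30-12:30, 13:00-13:45.
The longest is 09:30-12:30 at 180 minutes.

180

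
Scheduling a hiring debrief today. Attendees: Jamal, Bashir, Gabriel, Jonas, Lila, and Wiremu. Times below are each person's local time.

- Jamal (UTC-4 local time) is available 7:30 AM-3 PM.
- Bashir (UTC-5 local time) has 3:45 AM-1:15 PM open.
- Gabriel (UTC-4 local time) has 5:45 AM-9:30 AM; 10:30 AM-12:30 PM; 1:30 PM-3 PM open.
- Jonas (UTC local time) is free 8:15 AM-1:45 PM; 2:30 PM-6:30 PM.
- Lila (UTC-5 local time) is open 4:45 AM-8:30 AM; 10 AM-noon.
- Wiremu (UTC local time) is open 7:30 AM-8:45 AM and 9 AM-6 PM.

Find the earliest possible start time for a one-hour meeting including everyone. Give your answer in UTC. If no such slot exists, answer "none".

11:30

Jamal in UTC: 11:30-19:00 (add 4h to convert from UTC-4).
Bashir in UTC: 08:45-18:15 (add 5h to convert from UTC-5).
Gabriel in UTC: 09:45-13:30, 14:30-16:30, 17:30-19:00 (add 4h to convert from UTC-4).
Jonas in UTC: 08:15-13:45, 14:30-18:30.
Lila in UTC: 09:45-13:30, 15:00-17:00 (add 5h to convert from UTC-5).
Wiremu in UTC: 07:30-08:45, 09:00-18:00.
Jamal ∩ Bashir: 11:30-18:15.
Jamal ∩ Bashir ∩ Gabriel: 11:30-13:30, 14:30-16:30, 17:30-18:15.
Jamal ∩ Bashir ∩ Gabriel ∩ Jonas: 11:30-13:30, 14:30-16:30, 17:30-18:15.
Jamal ∩ Bashir ∩ Gabriel ∩ Jonas ∩ Lila: 11:30-13:30, 15:00-16:30.
Jamal ∩ Bashir ∩ Gabriel ∩ Jonas ∩ Lila ∩ Wiremu: 11:30-13:30, 15:00-16:30.
So the common availability across everyone is 11:30-13:30, 15:00-16:30.
The first common window of at least 60 minutes is 11:30-13:30, so the earliest start is 11:30.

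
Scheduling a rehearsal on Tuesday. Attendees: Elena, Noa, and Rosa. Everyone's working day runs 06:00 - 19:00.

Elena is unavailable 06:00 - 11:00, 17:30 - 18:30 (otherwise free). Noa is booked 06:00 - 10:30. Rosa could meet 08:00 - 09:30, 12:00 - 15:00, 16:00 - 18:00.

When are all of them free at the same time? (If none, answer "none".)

12:00-15:00, 16:00-17:30

Elena free: 11:00-17:30, 18:30-19:00 (invert busy blocks within the working day).
Noa free: 10:30-19:00 (invert busy blocks within the working day).
Rosa free: 08:00-09:30, 12:00-15:00, 16:00-18:00.
Elena ∩ Noa: 11:00-17:30, 18:30-19:00.
Elena ∩ Noa ∩ Rosa: 12:00-15:00, 16:00-17:30.
So the common availability across everyone is 12:00-15:00, 16:00-17:30.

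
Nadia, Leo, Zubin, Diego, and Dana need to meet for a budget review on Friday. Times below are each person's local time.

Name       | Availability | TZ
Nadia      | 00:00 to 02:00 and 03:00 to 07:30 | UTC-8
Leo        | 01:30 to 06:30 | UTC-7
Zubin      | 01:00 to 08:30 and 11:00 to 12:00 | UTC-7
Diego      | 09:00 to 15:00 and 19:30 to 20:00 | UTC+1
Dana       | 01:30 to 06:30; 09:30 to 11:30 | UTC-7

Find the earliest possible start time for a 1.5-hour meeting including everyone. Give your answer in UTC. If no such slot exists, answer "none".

08:30

Nadia in UTC: 08:00-10:00, 11:00-15:30 (add 8h to convert from UTC-8).
Leo in UTC: 08:30-13:30 (add 7h to convert from UTC-7).
Zubin in UTC: 08:00-15:30, 18:00-19:00 (add 7h to convert from UTC-7).
Diego in UTC: 08:00-14:00, 18:30-19:00 (subtract 1h to convert from UTC+1).
Dana in UTC: 08:30-13:30, 16:30-18:30 (add 7h to convert from UTC-7).
Nadia ∩ Leo: 08:30-10:00, 11:00-13:30.
Nadia ∩ Leo ∩ Zubin: 08:30-10:00, 11:00-13:30.
Nadia ∩ Leo ∩ Zubin ∩ Diego: 08:30-10:00, 11:00-13:30.
Nadia ∩ Leo ∩ Zubin ∩ Diego ∩ Dana: 08:30-10:00, 11:00-13:30.
The first common window of at least 90 minutes is 08:30-10:00, so the earliest start is 08:30.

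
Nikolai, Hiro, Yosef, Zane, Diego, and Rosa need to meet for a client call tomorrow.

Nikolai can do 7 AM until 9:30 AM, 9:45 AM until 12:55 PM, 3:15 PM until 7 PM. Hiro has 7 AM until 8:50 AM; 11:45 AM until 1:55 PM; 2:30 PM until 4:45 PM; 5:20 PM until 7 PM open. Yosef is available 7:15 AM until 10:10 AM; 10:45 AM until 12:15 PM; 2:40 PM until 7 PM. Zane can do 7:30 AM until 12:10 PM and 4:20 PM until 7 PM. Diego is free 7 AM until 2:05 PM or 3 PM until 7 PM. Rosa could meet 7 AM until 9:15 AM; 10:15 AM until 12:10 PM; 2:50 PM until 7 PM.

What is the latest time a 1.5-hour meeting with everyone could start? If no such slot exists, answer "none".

Nikolai ∩ Hiro: 07:00-08:50, 11:45-12:55, 15:15-16:45, 17:20-19:00.
Nikolai ∩ Hiro ∩ Yosef: 07:15-08:50, 11:45-12:15, 15:15-16:45, 17:20-19:00.
Nikolai ∩ Hiro ∩ Yosef ∩ Zane: 07:30-08:50, 11:45-12:10, 16:20-16:45, 17:20-19:00.
Nikolai ∩ Hiro ∩ Yosef ∩ Zane ∩ Diego: 07:30-08:50, 11:45-12:10, 16:20-16:45, 17:20-19:00.
Nikolai ∩ Hiro ∩ Yosef ∩ Zane ∩ Diego ∩ Rosa: 07:30-08:50, 11:45-12:10, 16:20-16:45, 17:20-19:00.
Those are the intersection windows.
The last common window of at least 90 minutes is 17:20-19:00; a 90-minute meeting can start as late as 17:30 and still end by 19:00.

17:30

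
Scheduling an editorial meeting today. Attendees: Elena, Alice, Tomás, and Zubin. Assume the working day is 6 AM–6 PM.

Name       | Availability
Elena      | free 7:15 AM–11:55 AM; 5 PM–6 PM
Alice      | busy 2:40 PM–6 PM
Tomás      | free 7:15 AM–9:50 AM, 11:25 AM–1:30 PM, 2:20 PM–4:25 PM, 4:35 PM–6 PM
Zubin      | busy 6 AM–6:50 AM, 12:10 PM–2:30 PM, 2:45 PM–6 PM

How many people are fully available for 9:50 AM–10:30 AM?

Elena free: 07:15-11:55, 17:00-18:00.
Alice free: 06:00-14:40 (invert busy blocks within the working day).
Tomás free: 07:15-09:50, 11:25-13:30, 14:20-16:25, 16:35-18:00.
Zubin free: 06:50-12:10, 14:30-14:45 (invert busy blocks within the working day).
Elena, Alice, and Zubin can make the full 09:50-10:30 slot — that's 3.

3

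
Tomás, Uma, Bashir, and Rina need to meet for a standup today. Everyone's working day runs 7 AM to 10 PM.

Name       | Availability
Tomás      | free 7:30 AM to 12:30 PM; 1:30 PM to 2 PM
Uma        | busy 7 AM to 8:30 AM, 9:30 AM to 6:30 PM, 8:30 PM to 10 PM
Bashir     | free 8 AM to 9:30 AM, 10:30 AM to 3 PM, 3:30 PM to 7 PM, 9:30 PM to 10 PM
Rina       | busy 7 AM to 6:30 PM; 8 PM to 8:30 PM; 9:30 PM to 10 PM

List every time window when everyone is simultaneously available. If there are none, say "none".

Tomás free: 07:30-12:30, 13:30-14:00.
Uma free: 08:30-09:30, 18:30-20:30 (invert busy blocks within the working day).
Bashir free: 08:00-09:30, 10:30-15:00, 15:30-19:00, 21:30-22:00.
Rina free: 18:30-20:00, 20:30-21:30 (invert busy blocks within the working day).
Tomás ∩ Uma: 08:30-09:30.
Tomás ∩ Uma ∩ Bashir: 08:30-09:30.
Tomás ∩ Uma ∩ Bashir ∩ Rina: ∅.
There is no time when everyone is free.

none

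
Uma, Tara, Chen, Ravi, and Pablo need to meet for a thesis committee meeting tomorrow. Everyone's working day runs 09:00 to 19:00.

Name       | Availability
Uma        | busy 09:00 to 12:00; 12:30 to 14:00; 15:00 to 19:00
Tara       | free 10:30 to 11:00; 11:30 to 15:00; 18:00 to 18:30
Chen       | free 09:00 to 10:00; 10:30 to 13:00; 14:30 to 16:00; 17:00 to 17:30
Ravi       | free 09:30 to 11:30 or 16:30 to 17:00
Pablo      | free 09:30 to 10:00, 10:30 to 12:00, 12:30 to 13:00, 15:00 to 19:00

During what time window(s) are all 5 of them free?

none

Uma free: 12:00-12:30, 14:00-15:00 (invert busy blocks within the working day).
Tara free: 10:30-11:00, 11:30-15:00, 18:00-18:30.
Chen free: 09:00-10:00, 10:30-13:00, 14:30-16:00, 17:00-17:30.
Ravi free: 09:30-11:30, 16:30-17:00.
Pablo free: 09:30-10:00, 10:30-12:00, 12:30-13:00, 15:00-19:00.
Uma ∩ Tara: 12:00-12:30, 14:00-15:00.
Uma ∩ Tara ∩ Chen: 12:00-12:30, 14:30-15:00.
Uma ∩ Tara ∩ Chen ∩ Ravi: ∅.
Uma ∩ Tara ∩ Chen ∩ Ravi ∩ Pablo: ∅.
There is no time when everyone is free.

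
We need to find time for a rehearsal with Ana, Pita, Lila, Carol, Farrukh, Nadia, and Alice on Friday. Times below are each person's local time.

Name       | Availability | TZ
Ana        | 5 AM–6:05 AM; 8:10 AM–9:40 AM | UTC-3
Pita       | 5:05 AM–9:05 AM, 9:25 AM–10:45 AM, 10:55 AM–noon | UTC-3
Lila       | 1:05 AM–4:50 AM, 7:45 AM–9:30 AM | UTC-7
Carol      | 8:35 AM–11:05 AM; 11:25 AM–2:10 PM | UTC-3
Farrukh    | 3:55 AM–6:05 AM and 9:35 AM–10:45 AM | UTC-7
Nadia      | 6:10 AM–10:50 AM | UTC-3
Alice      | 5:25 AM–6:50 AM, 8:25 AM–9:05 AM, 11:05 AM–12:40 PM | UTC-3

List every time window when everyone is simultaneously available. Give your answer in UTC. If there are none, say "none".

11:35-11:50

Ana in UTC: 08:00-09:05, 11:10-12:40 (add 3h to convert from UTC-3).
Pita in UTC: 08:05-12:05, 12:25-13:45, 13:55-15:00 (add 3h to convert from UTC-3).
Lila in UTC: 08:05-11:50, 14:45-16:30 (add 7h to convert from UTC-7).
Carol in UTC: 11:35-14:05, 14:25-17:10 (add 3h to convert from UTC-3).
Farrukh in UTC: 10:55-13:05, 16:35-17:45 (add 7h to convert from UTC-7).
Nadia in UTC: 09:10-13:50 (add 3h to convert from UTC-3).
Alice in UTC: 08:25-09:50, 11:25-12:05, 14:05-15:40 (add 3h to convert from UTC-3).
Ana ∩ Pita: 08:05-09:05, 11:10-12:05, 12:25-12:40.
Ana ∩ Pita ∩ Lila: 08:05-09:05, 11:10-11:50.
Ana ∩ Pita ∩ Lila ∩ Carol: 11:35-11:50.
Ana ∩ Pita ∩ Lila ∩ Carol ∩ Farrukh: 11:35-11:50.
Ana ∩ Pita ∩ Lila ∩ Carol ∩ Farrukh ∩ Nadia: 11:35-11:50.
Ana ∩ Pita ∩ Lila ∩ Carol ∩ Farrukh ∩ Nadia ∩ Alice: 11:35-11:50.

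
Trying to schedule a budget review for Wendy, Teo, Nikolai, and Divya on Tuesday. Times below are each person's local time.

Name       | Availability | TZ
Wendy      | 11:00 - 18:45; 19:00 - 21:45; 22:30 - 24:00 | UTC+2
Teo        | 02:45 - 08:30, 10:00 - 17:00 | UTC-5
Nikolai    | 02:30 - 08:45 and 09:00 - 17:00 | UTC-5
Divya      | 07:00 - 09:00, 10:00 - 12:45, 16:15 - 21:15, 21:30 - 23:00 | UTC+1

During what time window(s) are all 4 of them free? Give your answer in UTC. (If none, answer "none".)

Wendy in UTC: 09:00-16:45, 17:00-19:45, 20:30-22:00 (subtract 2h to convert from UTC+2).
Teo in UTC: 07:45-13:30, 15:00-22:00 (add 5h to convert from UTC-5).
Nikolai in UTC: 07:30-13:45, 14:00-22:00 (add 5h to convert from UTC-5).
Divya in UTC: 06:00-08:00, 09:00-11:45, 15:15-20:15, 20:30-22:00 (subtract 1h to convert from UTC+1).
Wendy ∩ Teo: 09:00-13:30, 15:00-16:45, 17:00-19:45, 20:30-22:00.
Wendy ∩ Teo ∩ Nikolai: 09:00-13:30, 15:00-16:45, 17:00-19:45, 20:30-22:00.
Wendy ∩ Teo ∩ Nikolai ∩ Divya: 09:00-11:45, 15:15-16:45, 17:00-19:45, 20:30-22:00.
Those are the intersection windows.

09:00-11:45, 15:15-16:45, 17:00-19:45, 20:30-22:00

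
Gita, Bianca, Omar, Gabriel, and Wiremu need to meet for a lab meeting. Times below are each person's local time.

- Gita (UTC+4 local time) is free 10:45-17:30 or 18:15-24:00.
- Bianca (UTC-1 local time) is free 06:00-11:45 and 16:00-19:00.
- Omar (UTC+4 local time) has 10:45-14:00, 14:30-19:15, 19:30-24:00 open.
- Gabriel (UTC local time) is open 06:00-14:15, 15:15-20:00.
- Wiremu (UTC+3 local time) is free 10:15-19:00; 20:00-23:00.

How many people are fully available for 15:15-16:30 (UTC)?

2

Gita in UTC: 06:45-13:30, 14:15-20:00 (subtract 4h to convert from UTC+4).
Bianca in UTC: 07:00-12:45, 17:00-20:00 (add 1h to convert from UTC-1).
Omar in UTC: 06:45-10:00, 10:30-15:15, 15:30-20:00 (subtract 4h to convert from UTC+4).
Gabriel in UTC: 06:00-14:15, 15:15-20:00.
Wiremu in UTC: 07:15-16:00, 17:00-20:00 (subtract 3h to convert from UTC+3).
Gita and Gabriel can make the full 15:15-16:30 slot — that's 2.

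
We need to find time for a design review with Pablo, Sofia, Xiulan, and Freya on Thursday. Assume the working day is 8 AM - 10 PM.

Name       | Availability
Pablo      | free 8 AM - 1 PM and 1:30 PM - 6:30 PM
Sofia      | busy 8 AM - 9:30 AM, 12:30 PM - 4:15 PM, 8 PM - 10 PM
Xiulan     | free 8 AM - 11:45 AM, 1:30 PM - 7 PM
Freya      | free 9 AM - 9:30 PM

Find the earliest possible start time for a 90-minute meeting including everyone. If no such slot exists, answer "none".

Pablo free: 08:00-13:00, 13:30-18:30.
Sofia free: 09:30-12:30, 16:15-20:00 (invert busy blocks within the working day).
Xiulan free: 08:00-11:45, 13:30-19:00.
Freya free: 09:00-21:30.
Pablo ∩ Sofia: 09:30-12:30, 16:15-18:30.
Pablo ∩ Sofia ∩ Xiulan: 09:30-11:45, 16:15-18:30.
Pablo ∩ Sofia ∩ Xiulan ∩ Freya: 09:30-11:45, 16:15-18:30.
The first common window of at least 90 minutes is 09:30-11:45, so the earliest start is 09:30.

09:30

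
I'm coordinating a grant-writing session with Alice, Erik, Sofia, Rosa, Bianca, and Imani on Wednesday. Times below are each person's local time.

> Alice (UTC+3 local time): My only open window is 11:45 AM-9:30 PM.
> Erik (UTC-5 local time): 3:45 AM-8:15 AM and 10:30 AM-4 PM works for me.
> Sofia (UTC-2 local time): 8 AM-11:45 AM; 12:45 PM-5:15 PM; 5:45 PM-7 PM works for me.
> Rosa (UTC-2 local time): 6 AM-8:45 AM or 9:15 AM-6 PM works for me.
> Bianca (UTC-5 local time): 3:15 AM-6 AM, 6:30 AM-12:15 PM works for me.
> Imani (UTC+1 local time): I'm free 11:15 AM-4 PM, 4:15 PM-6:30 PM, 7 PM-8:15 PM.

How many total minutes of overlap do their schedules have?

240

Alice in UTC: 08:45-18:30 (subtract 3h to convert from UTC+3).
Erik in UTC: 08:45-13:15, 15:30-21:00 (add 5h to convert from UTC-5).
Sofia in UTC: 10:00-13:45, 14:45-19:15, 19:45-21:00 (add 2h to convert from UTC-2).
Rosa in UTC: 08:00-10:45, 11:15-20:00 (add 2h to convert from UTC-2).
Bianca in UTC: 08:15-11:00, 11:30-17:15 (add 5h to convert from UTC-5).
Imani in UTC: 10:15-15:00, 15:15-17:30, 18:00-19:15 (subtract 1h to convert from UTC+1).
Alice ∩ Erik: 08:45-13:15, 15:30-18:30.
Alice ∩ Erik ∩ Sofia: 10:00-13:15, 15:30-18:30.
Alice ∩ Erik ∩ Sofia ∩ Rosa: 10:00-10:45, 11:15-13:15, 15:30-18:30.
Alice ∩ Erik ∩ Sofia ∩ Rosa ∩ Bianca: 10:00-10:45, 11:30-13:15, 15:30-17:15.
Alice ∩ Erik ∩ Sofia ∩ Rosa ∩ Bianca ∩ Imani: 10:15-10:45, 11:30-13:15, 15:30-17:15.
Summing the common windows: 30 + 105 + 105 = 240 minutes.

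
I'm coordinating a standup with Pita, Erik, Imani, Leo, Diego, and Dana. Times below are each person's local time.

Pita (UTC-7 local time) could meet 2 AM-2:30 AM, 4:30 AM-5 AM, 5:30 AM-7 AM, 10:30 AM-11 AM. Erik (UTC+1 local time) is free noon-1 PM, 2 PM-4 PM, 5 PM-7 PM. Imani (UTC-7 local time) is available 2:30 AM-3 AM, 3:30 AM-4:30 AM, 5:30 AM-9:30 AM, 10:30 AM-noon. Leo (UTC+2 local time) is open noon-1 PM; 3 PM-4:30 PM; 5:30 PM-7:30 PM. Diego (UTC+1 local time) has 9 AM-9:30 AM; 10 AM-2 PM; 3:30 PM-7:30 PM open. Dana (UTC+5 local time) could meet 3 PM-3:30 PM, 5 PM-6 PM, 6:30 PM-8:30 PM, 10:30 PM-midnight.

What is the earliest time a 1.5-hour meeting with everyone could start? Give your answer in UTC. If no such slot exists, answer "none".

none

Pita in UTC: 09:00-09:30, 11:30-12:00, 12:30-14:00, 17:30-18:00 (add 7h to convert from UTC-7).
Erik in UTC: 11:00-12:00, 13:00-15:00, 16:00-18:00 (subtract 1h to convert from UTC+1).
Imani in UTC: 09:30-10:00, 10:30-11:30, 12:30-16:30, 17:30-19:00 (add 7h to convert from UTC-7).
Leo in UTC: 10:00-11:00, 13:00-14:30, 15:30-17:30 (subtract 2h to convert from UTC+2).
Diego in UTC: 08:00-08:30, 09:00-13:00, 14:30-18:30 (subtract 1h to convert from UTC+1).
Dana in UTC: 10:00-10:30, 12:00-13:00, 13:30-15:30, 17:30-19:00 (subtract 5h to convert from UTC+5).
Pita ∩ Erik: 11:30-12:00, 13:00-14:00, 17:30-18:00.
Pita ∩ Erik ∩ Imani: 13:00-14:00, 17:30-18:00.
Pita ∩ Erik ∩ Imani ∩ Leo: 13:00-14:00.
Pita ∩ Erik ∩ Imani ∩ Leo ∩ Diego: ∅.
Pita ∩ Erik ∩ Imani ∩ Leo ∩ Diego ∩ Dana: ∅.
There is no time when everyone is free.
No common window is at least 90 minutes long.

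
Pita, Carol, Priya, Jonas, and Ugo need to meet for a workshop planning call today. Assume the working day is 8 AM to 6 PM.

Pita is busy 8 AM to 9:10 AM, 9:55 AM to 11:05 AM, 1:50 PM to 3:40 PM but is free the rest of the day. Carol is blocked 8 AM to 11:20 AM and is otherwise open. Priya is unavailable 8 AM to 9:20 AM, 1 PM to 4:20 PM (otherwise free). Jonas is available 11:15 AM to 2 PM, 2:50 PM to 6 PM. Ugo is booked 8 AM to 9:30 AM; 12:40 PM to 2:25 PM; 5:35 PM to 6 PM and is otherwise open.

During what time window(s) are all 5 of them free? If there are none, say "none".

Pita free: 09:10-09:55, 11:05-13:50, 15:40-18:00 (invert busy blocks within the working day).
Carol free: 11:20-18:00 (invert busy blocks within the working day).
Priya free: 09:20-13:00, 16:20-18:00 (invert busy blocks within the working day).
Jonas free: 11:15-14:00, 14:50-18:00.
Ugo free: 09:30-12:40, 14:25-17:35 (invert busy blocks within the working day).
Pita ∩ Carol: 11:20-13:50, 15:40-18:00.
Pita ∩ Carol ∩ Priya: 11:20-13:00, 16:20-18:00.
Pita ∩ Carol ∩ Priya ∩ Jonas: 11:20-13:00, 16:20-18:00.
Pita ∩ Carol ∩ Priya ∩ Jonas ∩ Ugo: 11:20-12:40, 16:20-17:35.
So the common availability across everyone is 11:20-12:40, 16:20-17:35.

11:20-12:40, 16:20-17:35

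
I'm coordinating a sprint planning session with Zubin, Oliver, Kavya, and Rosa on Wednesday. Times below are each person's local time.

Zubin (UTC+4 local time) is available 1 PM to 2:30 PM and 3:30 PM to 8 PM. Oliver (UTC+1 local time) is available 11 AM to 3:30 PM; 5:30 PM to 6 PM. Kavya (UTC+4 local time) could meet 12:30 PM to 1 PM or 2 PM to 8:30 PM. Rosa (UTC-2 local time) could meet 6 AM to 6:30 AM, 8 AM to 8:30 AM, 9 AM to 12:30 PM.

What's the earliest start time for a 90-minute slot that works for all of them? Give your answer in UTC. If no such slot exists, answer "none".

Zubin in UTC: 09:00-10:30, 11:30-16:00 (subtract 4h to convert from UTC+4).
Oliver in UTC: 10:00-14:30, 16:30-17:00 (subtract 1h to convert from UTC+1).
Kavya in UTC: 08:30-09:00, 10:00-16:30 (subtract 4h to convert from UTC+4).
Rosa in UTC: 08:00-08:30, 10:00-10:30, 11:00-14:30 (add 2h to convert from UTC-2).
Zubin ∩ Oliver: 10:00-10:30, 11:30-14:30.
Zubin ∩ Oliver ∩ Kavya: 10:00-10:30, 11:30-14:30.
Zubin ∩ Oliver ∩ Kavya ∩ Rosa: 10:00-10:30, 11:30-14:30.
Those are the intersection windows.
The first common window of at least 90 minutes is 11:30-14:30, so the earliest start is 11:30.

11:30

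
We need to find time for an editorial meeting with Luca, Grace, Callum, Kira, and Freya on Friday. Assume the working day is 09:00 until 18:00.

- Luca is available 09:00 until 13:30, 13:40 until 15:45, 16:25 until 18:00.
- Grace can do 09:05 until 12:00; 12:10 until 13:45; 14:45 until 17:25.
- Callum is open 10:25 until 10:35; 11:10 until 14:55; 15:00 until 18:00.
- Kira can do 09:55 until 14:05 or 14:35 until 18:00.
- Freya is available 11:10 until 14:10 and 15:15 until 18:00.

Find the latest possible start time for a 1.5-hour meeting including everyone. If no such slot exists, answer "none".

none

Luca ∩ Grace: 09:05-12:00, 12:10-13:30, 13:40-13:45, 14:45-15:45, 16:25-17:25.
Luca ∩ Grace ∩ Callum: 10:25-10:35, 11:10-12:00, 12:10-13:30, 13:40-13:45, 14:45-14:55, 15:00-15:45, 16:25-17:25.
Luca ∩ Grace ∩ Callum ∩ Kira: 10:25-10:35, 11:10-12:00, 12:10-13:30, 13:40-13:45, 14:45-14:55, 15:00-15:45, 16:25-17:25.
Luca ∩ Grace ∩ Callum ∩ Kira ∩ Freya: 11:10-12:00, 12:10-13:30, 13:40-13:45, 15:15-15:45, 16:25-17:25.
Those are the intersection windows.
No common window is at least 90 minutes long.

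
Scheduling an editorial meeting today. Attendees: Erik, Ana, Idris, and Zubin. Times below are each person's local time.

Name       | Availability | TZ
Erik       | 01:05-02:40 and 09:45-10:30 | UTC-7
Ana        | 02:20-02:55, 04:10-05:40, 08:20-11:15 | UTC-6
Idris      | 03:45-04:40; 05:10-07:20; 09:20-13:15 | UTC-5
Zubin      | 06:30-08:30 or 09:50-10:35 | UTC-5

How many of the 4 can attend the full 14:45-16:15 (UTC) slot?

2

Erik in UTC: 08:05-09:40, 16:45-17:30 (add 7h to convert from UTC-7).
Ana in UTC: 08:20-08:55, 10:10-11:40, 14:20-17:15 (add 6h to convert from UTC-6).
Idris in UTC: 08:45-09:40, 10:10-12:20, 14:20-18:15 (add 5h to convert from UTC-5).
Zubin in UTC: 11:30-13:30, 14:50-15:35 (add 5h to convert from UTC-5).
Ana and Idris can make the full 14:45-16:15 slot — that's 2.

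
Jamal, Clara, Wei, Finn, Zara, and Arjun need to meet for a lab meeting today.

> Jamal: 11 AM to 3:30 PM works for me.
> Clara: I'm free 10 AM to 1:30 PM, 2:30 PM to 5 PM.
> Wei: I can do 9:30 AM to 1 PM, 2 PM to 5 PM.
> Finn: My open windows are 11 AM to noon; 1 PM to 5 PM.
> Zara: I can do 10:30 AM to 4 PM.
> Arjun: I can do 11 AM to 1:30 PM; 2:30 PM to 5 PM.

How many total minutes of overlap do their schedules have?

120

Jamal ∩ Clara: 11:00-13:30, 14:30-15:30.
Jamal ∩ Clara ∩ Wei: 11:00-13:00, 14:30-15:30.
Jamal ∩ Clara ∩ Wei ∩ Finn: 11:00-12:00, 14:30-15:30.
Jamal ∩ Clara ∩ Wei ∩ Finn ∩ Zara: 11:00-12:00, 14:30-15:30.
Jamal ∩ Clara ∩ Wei ∩ Finn ∩ Zara ∩ Arjun: 11:00-12:00, 14:30-15:30.
Those are the intersection windows.
Summing the common windows: 60 + 60 = 120 minutes.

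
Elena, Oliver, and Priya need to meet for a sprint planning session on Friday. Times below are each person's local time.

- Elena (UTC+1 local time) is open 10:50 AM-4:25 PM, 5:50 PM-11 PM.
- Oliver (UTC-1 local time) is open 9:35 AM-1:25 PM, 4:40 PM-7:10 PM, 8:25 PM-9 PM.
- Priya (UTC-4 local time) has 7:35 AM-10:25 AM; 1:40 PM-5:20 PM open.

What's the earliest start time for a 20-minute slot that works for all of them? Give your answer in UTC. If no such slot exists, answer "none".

Elena in UTC: 09:50-15:25, 16:50-22:00 (subtract 1h to convert from UTC+1).
Oliver in UTC: 10:35-14:25, 17:40-20:10, 21:25-22:00 (add 1h to convert from UTC-1).
Priya in UTC: 11:35-14:25, 17:40-21:20 (add 4h to convert from UTC-4).
Elena ∩ Oliver: 10:35-14:25, 17:40-20:10, 21:25-22:00.
Elena ∩ Oliver ∩ Priya: 11:35-14:25, 17:40-20:10.
The first common window of at least 20 minutes is 11:35-14:25, so the earliest start is 11:35.

11:35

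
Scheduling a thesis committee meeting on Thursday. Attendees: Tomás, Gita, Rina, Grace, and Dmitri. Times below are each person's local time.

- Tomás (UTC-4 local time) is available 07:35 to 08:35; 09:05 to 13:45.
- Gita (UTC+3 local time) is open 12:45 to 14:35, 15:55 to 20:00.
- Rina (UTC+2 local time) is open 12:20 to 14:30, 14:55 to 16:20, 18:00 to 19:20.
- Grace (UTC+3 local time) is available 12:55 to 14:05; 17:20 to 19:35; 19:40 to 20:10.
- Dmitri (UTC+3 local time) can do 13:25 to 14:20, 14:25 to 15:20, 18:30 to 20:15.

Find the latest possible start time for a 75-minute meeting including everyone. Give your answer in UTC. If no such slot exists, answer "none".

Tomás in UTC: 11:35-12:35, 13:05-17:45 (add 4h to convert from UTC-4).
Gita in UTC: 09:45-11:35, 12:55-17:00 (subtract 3h to convert from UTC+3).
Rina in UTC: 10:20-12:30, 12:55-14:20, 16:00-17:20 (subtract 2h to convert from UTC+2).
Grace in UTC: 09:55-11:05, 14:20-16:35, 16:40-17:10 (subtract 3h to convert from UTC+3).
Dmitri in UTC: 10:25-11:20, 11:25-12:20, 15:30-17:15 (subtract 3h to convert from UTC+3).
Tomás ∩ Gita: 13:05-17:00.
Tomás ∩ Gita ∩ Rina: 13:05-14:20, 16:00-17:00.
Tomás ∩ Gita ∩ Rina ∩ Grace: 16:00-16:35, 16:40-17:00.
Tomás ∩ Gita ∩ Rina ∩ Grace ∩ Dmitri: 16:00-16:35, 16:40-17:00.
No common window is at least 75 minutes long.

none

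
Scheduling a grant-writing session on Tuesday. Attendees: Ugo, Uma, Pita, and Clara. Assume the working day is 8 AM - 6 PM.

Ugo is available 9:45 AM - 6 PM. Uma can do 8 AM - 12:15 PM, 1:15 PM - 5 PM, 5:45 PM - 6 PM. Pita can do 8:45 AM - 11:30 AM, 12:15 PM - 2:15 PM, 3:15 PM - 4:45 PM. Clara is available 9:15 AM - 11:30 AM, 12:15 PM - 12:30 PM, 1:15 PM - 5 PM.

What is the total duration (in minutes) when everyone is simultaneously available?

255

Ugo ∩ Uma: 09:45-12:15, 13:15-17:00, 17:45-18:00.
Ugo ∩ Uma ∩ Pita: 09:45-11:30, 13:15-14:15, 15:15-16:45.
Ugo ∩ Uma ∩ Pita ∩ Clara: 09:45-11:30, 13:15-14:15, 15:15-16:45.
Summing the common windows: 105 + 60 + 90 = 255 minutes.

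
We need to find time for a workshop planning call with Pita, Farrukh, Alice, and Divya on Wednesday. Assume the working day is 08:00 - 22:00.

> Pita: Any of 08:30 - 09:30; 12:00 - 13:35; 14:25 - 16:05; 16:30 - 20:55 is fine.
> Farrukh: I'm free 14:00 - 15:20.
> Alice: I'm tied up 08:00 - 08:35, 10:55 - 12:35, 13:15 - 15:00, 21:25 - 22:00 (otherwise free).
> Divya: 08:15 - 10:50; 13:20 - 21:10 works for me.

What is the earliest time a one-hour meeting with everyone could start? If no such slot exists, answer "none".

none

Pita free: 08:30-09:30, 12:00-13:35, 14:25-16:05, 16:30-20:55.
Farrukh free: 14:00-15:20.
Alice free: 08:35-10:55, 12:35-13:15, 15:00-21:25 (invert busy blocks within the working day).
Divya free: 08:15-10:50, 13:20-21:10.
Pita ∩ Farrukh: 14:25-15:20.
Pita ∩ Farrukh ∩ Alice: 15:00-15:20.
Pita ∩ Farrukh ∩ Alice ∩ Divya: 15:00-15:20.
So the common availability across everyone is 15:00-15:20.
No common window is at least 60 minutes long.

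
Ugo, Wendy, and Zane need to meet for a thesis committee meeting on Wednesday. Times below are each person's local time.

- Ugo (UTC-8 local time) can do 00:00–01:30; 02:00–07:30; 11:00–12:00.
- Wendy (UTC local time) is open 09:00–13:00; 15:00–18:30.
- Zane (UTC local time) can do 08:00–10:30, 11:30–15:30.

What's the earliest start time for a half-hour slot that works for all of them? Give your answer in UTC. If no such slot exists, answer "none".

Ugo in UTC: 08:00-09:30, 10:00-15:30, 19:00-20:00 (add 8h to convert from UTC-8).
Wendy in UTC: 09:00-13:00, 15:00-18:30.
Zane in UTC: 08:00-10:30, 11:30-15:30.
Ugo ∩ Wendy: 09:00-09:30, 10:00-13:00, 15:00-15:30.
Ugo ∩ Wendy ∩ Zane: 09:00-09:30, 10:00-10:30, 11:30-13:00, 15:00-15:30.
The first common window of at least 30 minutes is 09:00-09:30, so the earliest start is 09:00.

09:00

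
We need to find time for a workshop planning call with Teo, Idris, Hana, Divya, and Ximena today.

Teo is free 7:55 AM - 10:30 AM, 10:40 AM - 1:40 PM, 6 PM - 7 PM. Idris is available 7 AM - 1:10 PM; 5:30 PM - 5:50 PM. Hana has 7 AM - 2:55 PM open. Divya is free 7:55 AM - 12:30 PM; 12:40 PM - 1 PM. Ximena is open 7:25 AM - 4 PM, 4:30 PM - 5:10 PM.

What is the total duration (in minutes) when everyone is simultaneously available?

Teo ∩ Idris: 07:55-10:30, 10:40-13:10.
Teo ∩ Idris ∩ Hana: 07:55-10:30, 10:40-13:10.
Teo ∩ Idris ∩ Hana ∩ Divya: 07:55-10:30, 10:40-12:30, 12:40-13:00.
Teo ∩ Idris ∩ Hana ∩ Divya ∩ Ximena: 07:55-10:30, 10:40-12:30, 12:40-13:00.
So the common availability across everyone is 07:55-10:30, 10:40-12:30, 12:40-13:00.
Summing the common windows: 155 + 110 + 20 = 285 minutes.

285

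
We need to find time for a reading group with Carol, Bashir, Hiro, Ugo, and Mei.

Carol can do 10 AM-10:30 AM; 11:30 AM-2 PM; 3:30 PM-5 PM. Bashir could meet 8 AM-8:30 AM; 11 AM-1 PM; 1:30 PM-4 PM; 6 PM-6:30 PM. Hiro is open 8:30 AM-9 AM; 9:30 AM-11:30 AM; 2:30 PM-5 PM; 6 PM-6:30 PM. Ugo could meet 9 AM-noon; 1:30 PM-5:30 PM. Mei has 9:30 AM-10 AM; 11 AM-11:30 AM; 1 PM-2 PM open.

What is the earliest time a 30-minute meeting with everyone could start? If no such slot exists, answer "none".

Carol ∩ Bashir: 11:30-13:00, 13:30-14:00, 15:30-16:00.
Carol ∩ Bashir ∩ Hiro: 15:30-16:00.
Carol ∩ Bashir ∩ Hiro ∩ Ugo: 15:30-16:00.
Carol ∩ Bashir ∩ Hiro ∩ Ugo ∩ Mei: ∅.
There is no time when everyone is free.
No common window is at least 30 minutes long.

none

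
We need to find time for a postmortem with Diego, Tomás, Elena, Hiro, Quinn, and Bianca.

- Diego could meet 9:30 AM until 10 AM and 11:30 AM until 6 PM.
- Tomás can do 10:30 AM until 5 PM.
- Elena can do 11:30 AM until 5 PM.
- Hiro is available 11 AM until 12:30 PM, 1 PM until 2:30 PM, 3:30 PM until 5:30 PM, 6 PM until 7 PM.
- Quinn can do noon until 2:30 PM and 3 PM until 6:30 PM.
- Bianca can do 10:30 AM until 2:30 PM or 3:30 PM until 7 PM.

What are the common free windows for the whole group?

12:00-12:30, 13:00-14:30, 15:30-17:00

Diego ∩ Tomás: 11:30-17:00.
Diego ∩ Tomás ∩ Elena: 11:30-17:00.
Diego ∩ Tomás ∩ Elena ∩ Hiro: 11:30-12:30, 13:00-14:30, 15:30-17:00.
Diego ∩ Tomás ∩ Elena ∩ Hiro ∩ Quinn: 12:00-12:30, 13:00-14:30, 15:30-17:00.
Diego ∩ Tomás ∩ Elena ∩ Hiro ∩ Quinn ∩ Bianca: 12:00-12:30, 13:00-14:30, 15:30-17:00.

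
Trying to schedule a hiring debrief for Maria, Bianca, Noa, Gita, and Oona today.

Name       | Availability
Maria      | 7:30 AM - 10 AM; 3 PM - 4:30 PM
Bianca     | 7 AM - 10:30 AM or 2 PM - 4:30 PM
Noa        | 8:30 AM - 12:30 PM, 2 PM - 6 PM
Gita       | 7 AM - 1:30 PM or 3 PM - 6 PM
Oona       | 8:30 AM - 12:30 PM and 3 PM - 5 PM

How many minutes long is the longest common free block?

Maria ∩ Bianca: 07:30-10:00, 15:00-16:30.
Maria ∩ Bianca ∩ Noa: 08:30-10:00, 15:00-16:30.
Maria ∩ Bianca ∩ Noa ∩ Gita: 08:30-10:00, 15:00-16:30.
Maria ∩ Bianca ∩ Noa ∩ Gita ∩ Oona: 08:30-10:00, 15:00-16:30.
The longest is 08:30-10:00 at 90 minutes.

90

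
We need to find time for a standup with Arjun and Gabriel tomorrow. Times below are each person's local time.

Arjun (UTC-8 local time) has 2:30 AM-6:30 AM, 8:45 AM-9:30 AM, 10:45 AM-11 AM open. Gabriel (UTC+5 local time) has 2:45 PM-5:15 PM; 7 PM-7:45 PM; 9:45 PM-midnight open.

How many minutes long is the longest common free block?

Arjun in UTC: 10:30-14:30, 16:45-17:30, 18:45-19:00 (add 8h to convert from UTC-8).
Gabriel in UTC: 09:45-12:15, 14:00-14:45, 16:45-19:00 (subtract 5h to convert from UTC+5).
Arjun ∩ Gabriel: 10:30-12:15, 14:00-14:30, 16:45-17:30, 18:45-19:00.
The longest is 10:30-12:15 at 105 minutes.

105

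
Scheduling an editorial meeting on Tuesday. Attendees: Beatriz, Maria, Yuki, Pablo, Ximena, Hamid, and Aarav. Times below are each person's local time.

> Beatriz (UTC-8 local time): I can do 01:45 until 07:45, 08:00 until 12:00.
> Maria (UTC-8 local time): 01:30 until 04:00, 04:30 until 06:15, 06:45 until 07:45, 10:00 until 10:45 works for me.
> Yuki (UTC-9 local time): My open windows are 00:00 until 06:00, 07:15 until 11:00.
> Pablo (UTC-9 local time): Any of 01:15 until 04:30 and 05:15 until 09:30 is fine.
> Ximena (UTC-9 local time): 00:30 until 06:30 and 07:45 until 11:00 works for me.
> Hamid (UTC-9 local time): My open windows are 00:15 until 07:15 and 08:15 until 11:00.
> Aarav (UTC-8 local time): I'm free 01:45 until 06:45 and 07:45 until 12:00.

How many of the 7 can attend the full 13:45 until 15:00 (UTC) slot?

Beatriz in UTC: 09:45-15:45, 16:00-20:00 (add 8h to convert from UTC-8).
Maria in UTC: 09:30-12:00, 12:30-14:15, 14:45-15:45, 18:00-18:45 (add 8h to convert from UTC-8).
Yuki in UTC: 09:00-15:00, 16:15-20:00 (add 9h to convert from UTC-9).
Pablo in UTC: 10:15-13:30, 14:15-18:30 (add 9h to convert from UTC-9).
Ximena in UTC: 09:30-15:30, 16:45-20:00 (add 9h to convert from UTC-9).
Hamid in UTC: 09:15-16:15, 17:15-20:00 (add 9h to convert from UTC-9).
Aarav in UTC: 09:45-14:45, 15:45-20:00 (add 8h to convert from UTC-8).
Beatriz, Yuki, Ximena, and Hamid can make the full 13:45-15:00 slot — that's 4.

4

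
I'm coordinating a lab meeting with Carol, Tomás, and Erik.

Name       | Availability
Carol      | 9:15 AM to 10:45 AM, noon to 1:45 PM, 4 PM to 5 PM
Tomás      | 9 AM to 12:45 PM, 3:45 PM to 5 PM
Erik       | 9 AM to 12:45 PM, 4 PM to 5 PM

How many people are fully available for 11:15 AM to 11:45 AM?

2

Tomás and Erik can make the full 11:15-11:45 slot — that's 2.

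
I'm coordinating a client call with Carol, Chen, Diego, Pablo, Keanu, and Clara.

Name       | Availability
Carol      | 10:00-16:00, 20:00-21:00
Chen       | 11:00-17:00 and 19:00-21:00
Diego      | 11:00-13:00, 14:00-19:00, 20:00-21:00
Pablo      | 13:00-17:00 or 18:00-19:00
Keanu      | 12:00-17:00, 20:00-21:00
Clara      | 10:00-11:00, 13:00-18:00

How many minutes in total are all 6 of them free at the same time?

Carol ∩ Chen: 11:00-16:00, 20:00-21:00.
Carol ∩ Chen ∩ Diego: 11:00-13:00, 14:00-16:00, 20:00-21:00.
Carol ∩ Chen ∩ Diego ∩ Pablo: 14:00-16:00.
Carol ∩ Chen ∩ Diego ∩ Pablo ∩ Keanu: 14:00-16:00.
Carol ∩ Chen ∩ Diego ∩ Pablo ∩ Keanu ∩ Clara: 14:00-16:00.
So the common availability across everyone is 14:00-16:00.
That's a single block of 120 minutes.

120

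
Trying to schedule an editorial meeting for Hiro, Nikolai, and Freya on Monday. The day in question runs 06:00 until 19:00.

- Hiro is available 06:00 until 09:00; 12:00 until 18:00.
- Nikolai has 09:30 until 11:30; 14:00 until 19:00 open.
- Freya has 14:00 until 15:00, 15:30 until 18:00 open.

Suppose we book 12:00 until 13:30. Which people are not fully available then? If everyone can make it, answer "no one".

Hiro: free for 12:00-13:30. Nikolai: not fully free for 12:00-13:30. Freya: not fully free for 12:00-13:30.

Freya, Nikolai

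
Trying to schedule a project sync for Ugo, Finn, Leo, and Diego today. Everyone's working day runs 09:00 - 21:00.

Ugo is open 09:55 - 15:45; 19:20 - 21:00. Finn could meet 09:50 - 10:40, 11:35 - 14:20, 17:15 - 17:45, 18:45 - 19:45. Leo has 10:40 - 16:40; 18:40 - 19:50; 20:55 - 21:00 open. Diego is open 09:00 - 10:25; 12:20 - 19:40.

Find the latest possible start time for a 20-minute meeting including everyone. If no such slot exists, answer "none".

19:20

Ugo ∩ Finn: 09:55-10:40, 11:35-14:20, 19:20-19:45.
Ugo ∩ Finn ∩ Leo: 11:35-14:20, 19:20-19:45.
Ugo ∩ Finn ∩ Leo ∩ Diego: 12:20-14:20, 19:20-19:40.
The last common window of at least 20 minutes is 19:20-19:40; a 20-minute meeting can start as late as 19:20 and still end by 19:40.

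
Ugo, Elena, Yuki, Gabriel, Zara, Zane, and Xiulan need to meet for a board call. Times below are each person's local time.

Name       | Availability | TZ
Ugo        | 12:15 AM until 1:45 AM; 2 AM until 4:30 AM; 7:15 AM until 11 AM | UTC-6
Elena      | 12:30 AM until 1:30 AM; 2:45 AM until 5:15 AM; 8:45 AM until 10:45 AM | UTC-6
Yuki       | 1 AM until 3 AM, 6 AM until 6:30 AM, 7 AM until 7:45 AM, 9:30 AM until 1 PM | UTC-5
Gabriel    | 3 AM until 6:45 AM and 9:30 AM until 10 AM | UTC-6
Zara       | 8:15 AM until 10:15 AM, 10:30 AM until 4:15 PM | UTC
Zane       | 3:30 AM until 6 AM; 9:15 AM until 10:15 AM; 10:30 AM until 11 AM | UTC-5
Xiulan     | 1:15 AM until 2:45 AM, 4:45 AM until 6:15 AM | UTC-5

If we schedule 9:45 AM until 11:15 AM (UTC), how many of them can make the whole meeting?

3

Ugo in UTC: 06:15-07:45, 08:00-10:30, 13:15-17:00 (add 6h to convert from UTC-6).
Elena in UTC: 06:30-07:30, 08:45-11:15, 14:45-16:45 (add 6h to convert from UTC-6).
Yuki in UTC: 06:00-08:00, 11:00-11:30, 12:00-12:45, 14:30-18:00 (add 5h to convert from UTC-5).
Gabriel in UTC: 09:00-12:45, 15:30-16:00 (add 6h to convert from UTC-6).
Zara in UTC: 08:15-10:15, 10:30-16:15.
Zane in UTC: 08:30-11:00, 14:15-15:15, 15:30-16:00 (add 5h to convert from UTC-5).
Xiulan in UTC: 06:15-07:45, 09:45-11:15 (add 5h to convert from UTC-5).
Elena, Gabriel, and Xiulan can make the full 09:45-11:15 slot — that's 3.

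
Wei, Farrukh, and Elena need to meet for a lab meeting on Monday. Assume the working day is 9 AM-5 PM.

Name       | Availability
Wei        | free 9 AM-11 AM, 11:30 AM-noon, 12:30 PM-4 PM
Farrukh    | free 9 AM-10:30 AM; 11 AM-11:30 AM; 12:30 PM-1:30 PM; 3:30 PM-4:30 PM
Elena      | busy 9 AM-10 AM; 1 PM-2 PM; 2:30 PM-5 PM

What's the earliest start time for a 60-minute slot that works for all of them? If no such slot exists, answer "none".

none

Wei free: 09:00-11:00, 11:30-12:00, 12:30-16:00.
Farrukh free: 09:00-10:30, 11:00-11:30, 12:30-13:30, 15:30-16:30.
Elena free: 10:00-13:00, 14:00-14:30 (invert busy blocks within the working day).
Wei ∩ Farrukh: 09:00-10:30, 12:30-13:30, 15:30-16:00.
Wei ∩ Farrukh ∩ Elena: 10:00-10:30, 12:30-13:00.
So the common availability across everyone is 10:00-10:30, 12:30-13:00.
No common window is at least 60 minutes long.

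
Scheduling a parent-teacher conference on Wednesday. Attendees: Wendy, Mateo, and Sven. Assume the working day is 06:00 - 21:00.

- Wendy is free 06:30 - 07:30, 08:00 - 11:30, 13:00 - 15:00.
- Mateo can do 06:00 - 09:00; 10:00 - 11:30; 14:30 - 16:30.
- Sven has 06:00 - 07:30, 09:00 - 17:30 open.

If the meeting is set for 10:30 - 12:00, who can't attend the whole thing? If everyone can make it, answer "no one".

Mateo, Wendy

Wendy: not fully free for 10:30-12:00. Mateo: not fully free for 10:30-12:00. Sven: free for 10:30-12:00.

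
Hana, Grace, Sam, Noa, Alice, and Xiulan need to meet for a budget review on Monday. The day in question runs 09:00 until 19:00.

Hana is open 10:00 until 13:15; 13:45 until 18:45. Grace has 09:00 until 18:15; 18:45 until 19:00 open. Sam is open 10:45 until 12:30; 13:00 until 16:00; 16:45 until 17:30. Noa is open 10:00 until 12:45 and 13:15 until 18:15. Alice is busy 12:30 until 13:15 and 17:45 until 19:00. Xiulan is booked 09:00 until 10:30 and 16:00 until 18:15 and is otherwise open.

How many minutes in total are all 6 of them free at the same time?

Hana free: 10:00-13:15, 13:45-18:45.
Grace free: 09:00-18:15, 18:45-19:00.
Sam free: 10:45-12:30, 13:00-16:00, 16:45-17:30.
Noa free: 10:00-12:45, 13:15-18:15.
Alice free: 09:00-12:30, 13:15-17:45 (invert busy blocks within the working day).
Xiulan free: 10:30-16:00, 18:15-19:00 (invert busy blocks within the working day).
Hana ∩ Grace: 10:00-13:15, 13:45-18:15.
Hana ∩ Grace ∩ Sam: 10:45-12:30, 13:00-13:15, 13:45-16:00, 16:45-17:30.
Hana ∩ Grace ∩ Sam ∩ Noa: 10:45-12:30, 13:45-16:00, 16:45-17:30.
Hana ∩ Grace ∩ Sam ∩ Noa ∩ Alice: 10:45-12:30, 13:45-16:00, 16:45-17:30.
Hana ∩ Grace ∩ Sam ∩ Noa ∩ Alice ∩ Xiulan: 10:45-12:30, 13:45-16:00.
Those are the intersection windows.
Summing the common windows: 105 + 135 = 240 minutes.

240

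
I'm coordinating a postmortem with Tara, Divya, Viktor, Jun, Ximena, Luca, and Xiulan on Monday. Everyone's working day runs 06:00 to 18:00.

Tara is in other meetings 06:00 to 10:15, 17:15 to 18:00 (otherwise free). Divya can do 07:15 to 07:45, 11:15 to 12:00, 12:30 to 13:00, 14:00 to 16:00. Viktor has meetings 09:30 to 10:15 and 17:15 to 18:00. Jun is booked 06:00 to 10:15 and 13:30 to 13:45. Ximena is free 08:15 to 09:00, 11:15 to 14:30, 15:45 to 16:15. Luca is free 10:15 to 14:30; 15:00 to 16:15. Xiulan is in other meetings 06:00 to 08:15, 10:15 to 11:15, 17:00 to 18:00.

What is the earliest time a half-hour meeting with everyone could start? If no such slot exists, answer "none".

Tara free: 10:15-17:15 (invert busy blocks within the working day).
Divya free: 07:15-07:45, 11:15-12:00, 12:30-13:00, 14:00-16:00.
Viktor free: 06:00-09:30, 10:15-17:15 (invert busy blocks within the working day).
Jun free: 10:15-13:30, 13:45-18:00 (invert busy blocks within the working day).
Ximena free: 08:15-09:00, 11:15-14:30, 15:45-16:15.
Luca free: 10:15-14:30, 15:00-16:15.
Xiulan free: 08:15-10:15, 11:15-17:00 (invert busy blocks within the working day).
Tara ∩ Divya: 11:15-12:00, 12:30-13:00, 14:00-16:00.
Tara ∩ Divya ∩ Viktor: 11:15-12:00, 12:30-13:00, 14:00-16:00.
Tara ∩ Divya ∩ Viktor ∩ Jun: 11:15-12:00, 12:30-13:00, 14:00-16:00.
Tara ∩ Divya ∩ Viktor ∩ Jun ∩ Ximena: 11:15-12:00, 12:30-13:00, 14:00-14:30, 15:45-16:00.
Tara ∩ Divya ∩ Viktor ∩ Jun ∩ Ximena ∩ Luca: 11:15-12:00, 12:30-13:00, 14:00-14:30, 15:45-16:00.
Tara ∩ Divya ∩ Viktor ∩ Jun ∩ Ximena ∩ Luca ∩ Xiulan: 11:15-12:00, 12:30-13:00, 14:00-14:30, 15:45-16:00.
The first common window of at least 30 minutes is 11:15-12:00, so the earliest start is 11:15.

11:15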